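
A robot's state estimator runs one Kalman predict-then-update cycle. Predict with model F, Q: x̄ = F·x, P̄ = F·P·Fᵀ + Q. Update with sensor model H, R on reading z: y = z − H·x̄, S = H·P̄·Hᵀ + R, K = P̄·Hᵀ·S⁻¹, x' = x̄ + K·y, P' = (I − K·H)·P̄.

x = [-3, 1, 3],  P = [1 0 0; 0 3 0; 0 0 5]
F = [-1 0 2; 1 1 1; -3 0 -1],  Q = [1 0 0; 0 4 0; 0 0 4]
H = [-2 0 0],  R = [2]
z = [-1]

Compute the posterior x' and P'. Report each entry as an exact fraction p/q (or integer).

x̄ = F·x = [9, 1, 6]
P̄ = F·P·Fᵀ + Q = [22 9 -7; 9 13 -8; -7 -8 18]
y = z − H·x̄ = [17]
S = H·P̄·Hᵀ + R = [90]
K = P̄·Hᵀ·S⁻¹ = [-22/45; -1/5; 7/45]
x' = x̄ + K·y = [31/45, -12/5, 389/45]
P' = (I − K·H)·P̄ = [22/45 1/5 -7/45; 1/5 47/5 -26/5; -7/45 -26/5 712/45]

x' = [31/45, -12/5, 389/45]
P' = [22/45 1/5 -7/45; 1/5 47/5 -26/5; -7/45 -26/5 712/45]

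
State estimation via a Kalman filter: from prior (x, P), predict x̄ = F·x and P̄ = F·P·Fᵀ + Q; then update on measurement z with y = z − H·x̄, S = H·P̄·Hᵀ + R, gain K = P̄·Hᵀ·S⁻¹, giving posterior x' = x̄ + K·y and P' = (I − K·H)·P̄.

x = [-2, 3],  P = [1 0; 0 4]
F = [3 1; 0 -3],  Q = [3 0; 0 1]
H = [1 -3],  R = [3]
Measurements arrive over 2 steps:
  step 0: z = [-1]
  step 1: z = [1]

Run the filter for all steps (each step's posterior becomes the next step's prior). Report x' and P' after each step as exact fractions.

step 0: x̄ = F·x = [-3, -9]
step 0: P̄ = F·P·Fᵀ + Q = [16 -12; -12 37]
step 0: y = z − H·x̄ = [-25]
step 0: S = H·P̄·Hᵀ + R = [424]
step 0: K = P̄·Hᵀ·S⁻¹ = [13/106; -123/424]
step 0: x' = x̄ + K·y = [-643/106, -741/424]
step 0: P' = (I − K·H)·P̄ = [510/53 327/106; 327/106 559/424]
step 1: x̄ = F·x = [-8457/424, 2223/424]
step 1: P̄ = F·P·Fᵀ + Q = [46399/424 -13449/424; -13449/424 5455/424]
step 1: y = z − H·x̄ = [7775/212]
step 1: S = H·P̄·Hᵀ + R = [44365/106]
step 1: K = P̄·Hᵀ·S⁻¹ = [43373/88730; -14907/88730]
step 1: x' = x̄ + K·y = [-71641/35492, -32601/35492]
step 1: P' = (I − K·H)·P̄ = [1672401/177460 470721/177460; 470721/177460 186721/177460]

step 0: x' = [-643/106, -741/424], P' = [510/53 327/106; 327/106 559/424]
step 1: x' = [-71641/35492, -32601/35492], P' = [1672401/177460 470721/177460; 470721/177460 186721/177460]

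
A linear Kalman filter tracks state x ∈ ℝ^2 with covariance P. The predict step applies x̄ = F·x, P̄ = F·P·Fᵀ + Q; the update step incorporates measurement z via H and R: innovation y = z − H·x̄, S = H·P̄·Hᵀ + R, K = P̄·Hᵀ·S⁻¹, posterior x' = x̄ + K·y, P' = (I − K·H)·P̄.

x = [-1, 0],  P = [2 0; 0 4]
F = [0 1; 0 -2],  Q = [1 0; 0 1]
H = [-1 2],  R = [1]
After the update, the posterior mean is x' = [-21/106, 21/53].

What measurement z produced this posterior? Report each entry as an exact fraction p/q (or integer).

x̄ = F·x = [0, 0]
P̄ = F·P·Fᵀ + Q = [5 -8; -8 17]
S = H·P̄·Hᵀ + R = [106]
K = P̄·Hᵀ·S⁻¹ = [-21/106; 21/53]
x' − x̄ = [-21/106, 21/53] = K·y
y = (KᵀK)⁻¹·Kᵀ·(x' − x̄) = [1]
z = y + H·x̄ = [1] + [0] = [1]

z = [1]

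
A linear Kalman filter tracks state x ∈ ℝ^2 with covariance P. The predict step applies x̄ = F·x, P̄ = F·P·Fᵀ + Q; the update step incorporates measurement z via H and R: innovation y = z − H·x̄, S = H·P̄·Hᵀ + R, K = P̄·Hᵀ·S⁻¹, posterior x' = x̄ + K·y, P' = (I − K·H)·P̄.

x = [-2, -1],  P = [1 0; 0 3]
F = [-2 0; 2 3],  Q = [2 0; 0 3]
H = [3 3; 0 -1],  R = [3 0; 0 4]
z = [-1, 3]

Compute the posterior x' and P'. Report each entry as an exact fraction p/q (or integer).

x' = [1620/493, -1775/493]
P' = [1234/493 -1136/493; -1136/493 1196/493]

x̄ = F·x = [4, -7]
P̄ = F·P·Fᵀ + Q = [6 -4; -4 34]
y = z − H·x̄ = [8, -4]
S = H·P̄·Hᵀ + R = [291 -90; -90 38]
K = P̄·Hᵀ·S⁻¹ = [98/493 284/493; 60/493 -299/493]
x' = x̄ + K·y = [1620/493, -1775/493]
P' = (I − K·H)·P̄ = [1234/493 -1136/493; -1136/493 1196/493]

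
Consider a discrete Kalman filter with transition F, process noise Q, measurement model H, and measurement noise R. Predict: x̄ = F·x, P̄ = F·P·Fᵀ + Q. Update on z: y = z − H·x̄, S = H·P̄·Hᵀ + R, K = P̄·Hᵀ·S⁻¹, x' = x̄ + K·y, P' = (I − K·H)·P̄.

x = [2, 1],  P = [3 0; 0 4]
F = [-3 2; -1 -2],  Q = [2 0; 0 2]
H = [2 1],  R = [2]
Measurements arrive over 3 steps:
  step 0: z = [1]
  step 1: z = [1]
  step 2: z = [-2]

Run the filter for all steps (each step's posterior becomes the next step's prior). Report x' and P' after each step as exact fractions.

step 0: x' = [379/175, -87/25], P' = [986/175 -258/25; -258/25 518/25]
step 1: x' = [55611/57743, -57525/57743], P' = [156410/57743 -240790/57743; -240790/57743 452656/57743]
step 2: x' = [-7125914/8454875, -3046763/8454875], P' = [20555074/8454875 -30968142/8454875; -30968142/8454875 58446536/8454875]

step 0: x̄ = F·x = [-4, -4]
step 0: P̄ = F·P·Fᵀ + Q = [45 -7; -7 21]
step 0: y = z − H·x̄ = [13]
step 0: S = H·P̄·Hᵀ + R = [175]
step 0: K = P̄·Hᵀ·S⁻¹ = [83/175; 1/25]
step 0: x' = x̄ + K·y = [379/175, -87/25]
step 0: P' = (I − K·H)·P̄ = [986/175 -258/25; -258/25 518/25]
step 1: x̄ = F·x = [-471/35, 839/175]
step 1: P̄ = F·P·Fᵀ + Q = [1816/7 -3754/35; -3754/35 8616/175]
step 1: y = z − H·x̄ = [578/25]
step 1: S = H·P̄·Hᵀ + R = [16498/25]
step 1: K = P̄·Hᵀ·S⁻¹ = [5145/8249; -2066/8249]
step 1: x' = x̄ + K·y = [55611/57743, -57525/57743]
step 1: P' = (I − K·H)·P̄ = [156410/57743 -240790/57743; -240790/57743 452656/57743]
step 2: x̄ = F·x = [-40269/8249, 59439/57743]
step 2: P̄ = F·P·Fᵀ + Q = [889040/8249 -329222/8249; -329222/8249 1119360/57743]
step 2: y = z − H·x̄ = [388841/57743]
step 2: S = H·P̄·Hᵀ + R = [16909750/57743]
step 2: K = P̄·Hᵀ·S⁻¹ = [5071003/8454875; -1744874/8454875]
step 2: x' = x̄ + K·y = [-7125914/8454875, -3046763/8454875]
step 2: P' = (I − K·H)·P̄ = [20555074/8454875 -30968142/8454875; -30968142/8454875 58446536/8454875]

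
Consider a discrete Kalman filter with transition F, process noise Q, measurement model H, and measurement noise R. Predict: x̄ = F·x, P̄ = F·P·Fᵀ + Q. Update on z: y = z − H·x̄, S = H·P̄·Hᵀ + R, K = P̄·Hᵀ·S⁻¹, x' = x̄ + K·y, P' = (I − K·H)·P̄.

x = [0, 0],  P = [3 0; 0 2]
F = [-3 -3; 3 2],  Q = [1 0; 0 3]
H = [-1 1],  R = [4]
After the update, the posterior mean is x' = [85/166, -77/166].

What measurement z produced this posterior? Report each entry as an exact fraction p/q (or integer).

x̄ = F·x = [0, 0]
P̄ = F·P·Fᵀ + Q = [46 -39; -39 38]
S = H·P̄·Hᵀ + R = [166]
K = P̄·Hᵀ·S⁻¹ = [-85/166; 77/166]
x' − x̄ = [85/166, -77/166] = K·y
y = (KᵀK)⁻¹·Kᵀ·(x' − x̄) = [-1]
z = y + H·x̄ = [-1] + [0] = [-1]

z = [-1]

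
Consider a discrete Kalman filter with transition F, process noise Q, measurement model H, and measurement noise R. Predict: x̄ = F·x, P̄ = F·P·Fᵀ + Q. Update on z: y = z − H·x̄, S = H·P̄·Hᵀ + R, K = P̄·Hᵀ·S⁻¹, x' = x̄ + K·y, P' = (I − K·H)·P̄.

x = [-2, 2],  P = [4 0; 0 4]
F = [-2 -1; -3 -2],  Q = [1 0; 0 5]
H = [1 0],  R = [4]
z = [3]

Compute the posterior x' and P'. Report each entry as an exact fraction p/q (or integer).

x̄ = F·x = [2, 2]
P̄ = F·P·Fᵀ + Q = [21 32; 32 57]
y = z − H·x̄ = [1]
S = H·P̄·Hᵀ + R = [25]
K = P̄·Hᵀ·S⁻¹ = [21/25; 32/25]
x' = x̄ + K·y = [71/25, 82/25]
P' = (I − K·H)·P̄ = [84/25 128/25; 128/25 401/25]

x' = [71/25, 82/25]
P' = [84/25 128/25; 128/25 401/25]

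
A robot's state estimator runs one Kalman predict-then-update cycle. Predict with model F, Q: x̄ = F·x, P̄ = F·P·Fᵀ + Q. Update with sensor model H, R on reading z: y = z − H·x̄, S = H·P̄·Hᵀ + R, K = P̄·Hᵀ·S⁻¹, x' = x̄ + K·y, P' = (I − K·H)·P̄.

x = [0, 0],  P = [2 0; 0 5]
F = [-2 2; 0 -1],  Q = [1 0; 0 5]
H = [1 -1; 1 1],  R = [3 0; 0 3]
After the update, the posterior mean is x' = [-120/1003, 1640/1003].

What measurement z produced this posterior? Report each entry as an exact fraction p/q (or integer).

x̄ = F·x = [0, 0]
P̄ = F·P·Fᵀ + Q = [29 -10; -10 10]
S = H·P̄·Hᵀ + R = [62 19; 19 22]
K = P̄·Hᵀ·S⁻¹ = [497/1003 437/1003; -440/1003 380/1003]
x' − x̄ = [-120/1003, 1640/1003] = K·y
y = (KᵀK)⁻¹·Kᵀ·(x' − x̄) = [-2, 2]
z = y + H·x̄ = [-2, 2] + [0, 0] = [-2, 2]

z = [-2, 2]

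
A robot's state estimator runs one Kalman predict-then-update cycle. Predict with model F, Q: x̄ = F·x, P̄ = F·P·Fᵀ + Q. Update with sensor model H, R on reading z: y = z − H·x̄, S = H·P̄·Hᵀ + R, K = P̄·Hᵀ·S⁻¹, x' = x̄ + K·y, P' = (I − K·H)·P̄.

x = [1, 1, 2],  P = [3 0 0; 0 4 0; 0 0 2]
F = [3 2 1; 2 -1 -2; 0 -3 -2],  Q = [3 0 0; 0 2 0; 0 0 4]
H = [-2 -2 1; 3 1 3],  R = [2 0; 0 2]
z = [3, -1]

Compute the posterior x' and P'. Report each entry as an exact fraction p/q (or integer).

x̄ = F·x = [7, -3, -7]
P̄ = F·P·Fᵀ + Q = [48 6 -28; 6 26 20; -28 20 48]
y = z − H·x̄ = [18, 2]
S = H·P̄·Hᵀ + R = [426 -260; -260 544]
K = P̄·Hᵀ·S⁻¹ = [-7103/20518 -1811/41036; 194/10259 2054/10259; 3476/10259 3170/10259]
x' = x̄ + K·y = [13961/20518, -23177/10259, -2905/10259]
P' = (I − K·H)·P̄ = [78619/20518 -47626/10259 -23736/10259; -47626/10259 61654/10259 28444/10259; -23736/10259 28444/10259 16368/10259]

x' = [13961/20518, -23177/10259, -2905/10259]
P' = [78619/20518 -47626/10259 -23736/10259; -47626/10259 61654/10259 28444/10259; -23736/10259 28444/10259 16368/10259]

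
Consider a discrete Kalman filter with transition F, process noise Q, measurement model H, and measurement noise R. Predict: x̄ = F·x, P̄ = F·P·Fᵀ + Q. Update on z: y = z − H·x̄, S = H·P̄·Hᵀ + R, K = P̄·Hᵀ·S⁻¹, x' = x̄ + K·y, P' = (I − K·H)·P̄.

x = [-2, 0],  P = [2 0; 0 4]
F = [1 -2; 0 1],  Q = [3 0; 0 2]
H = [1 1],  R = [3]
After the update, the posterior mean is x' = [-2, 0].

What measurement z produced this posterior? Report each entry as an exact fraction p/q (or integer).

x̄ = F·x = [-2, 0]
P̄ = F·P·Fᵀ + Q = [21 -8; -8 6]
S = H·P̄·Hᵀ + R = [14]
K = P̄·Hᵀ·S⁻¹ = [13/14; -1/7]
x' − x̄ = [0, 0] = K·y
y = (KᵀK)⁻¹·Kᵀ·(x' − x̄) = [0]
z = y + H·x̄ = [0] + [-2] = [-2]

z = [-2]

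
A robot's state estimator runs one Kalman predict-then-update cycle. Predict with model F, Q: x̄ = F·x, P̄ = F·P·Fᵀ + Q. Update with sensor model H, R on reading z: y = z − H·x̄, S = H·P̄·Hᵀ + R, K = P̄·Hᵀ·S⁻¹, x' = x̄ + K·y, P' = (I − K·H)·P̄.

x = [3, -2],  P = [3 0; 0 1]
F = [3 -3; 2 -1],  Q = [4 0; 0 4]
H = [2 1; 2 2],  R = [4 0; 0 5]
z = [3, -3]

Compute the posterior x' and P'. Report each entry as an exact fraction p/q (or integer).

x' = [1270/773, -1537/773]
P' = [5819/3865 -5794/3865; -5794/3865 8944/3865]

x̄ = F·x = [15, 8]
P̄ = F·P·Fᵀ + Q = [40 21; 21 17]
y = z − H·x̄ = [-35, -49]
S = H·P̄·Hᵀ + R = [265 320; 320 401]
K = P̄·Hᵀ·S⁻¹ = [1461/3865 2/773; -661/3865 252/773]
x' = x̄ + K·y = [1270/773, -1537/773]
P' = (I − K·H)·P̄ = [5819/3865 -5794/3865; -5794/3865 8944/3865]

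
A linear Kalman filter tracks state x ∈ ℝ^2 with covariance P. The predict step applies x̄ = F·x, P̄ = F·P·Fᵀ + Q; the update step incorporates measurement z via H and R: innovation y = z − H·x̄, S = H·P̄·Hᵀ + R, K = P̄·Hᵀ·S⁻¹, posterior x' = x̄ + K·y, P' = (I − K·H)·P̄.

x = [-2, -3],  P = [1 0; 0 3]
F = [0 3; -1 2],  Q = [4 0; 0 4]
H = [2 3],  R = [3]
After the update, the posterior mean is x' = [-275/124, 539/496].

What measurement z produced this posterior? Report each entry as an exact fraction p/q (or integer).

z = [-1]

x̄ = F·x = [-9, -4]
P̄ = F·P·Fᵀ + Q = [31 18; 18 17]
S = H·P̄·Hᵀ + R = [496]
K = P̄·Hᵀ·S⁻¹ = [29/124; 87/496]
x' − x̄ = [841/124, 2523/496] = K·y
y = (KᵀK)⁻¹·Kᵀ·(x' − x̄) = [29]
z = y + H·x̄ = [29] + [-30] = [-1]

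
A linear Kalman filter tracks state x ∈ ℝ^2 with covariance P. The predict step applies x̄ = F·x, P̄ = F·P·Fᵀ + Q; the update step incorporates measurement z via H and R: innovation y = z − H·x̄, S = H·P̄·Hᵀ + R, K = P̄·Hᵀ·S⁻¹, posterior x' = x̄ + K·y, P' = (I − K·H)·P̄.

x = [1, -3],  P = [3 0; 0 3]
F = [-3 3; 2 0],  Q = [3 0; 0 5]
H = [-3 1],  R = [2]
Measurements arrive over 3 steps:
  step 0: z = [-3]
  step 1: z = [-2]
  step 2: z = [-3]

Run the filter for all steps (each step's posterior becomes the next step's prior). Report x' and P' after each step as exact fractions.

step 0: x' = [69/640, -1631/640], P' = [759/640 1899/640; 1899/640 5839/640]
step 1: x' = [134367/105278, 209263/105278], P' = [61347/52639 146781/52639; 146781/52639 433201/52639]
step 2: x' = [635097/346349, 864210/346349], P' = [17944365/15239356 43057557/15239356; 43057557/15239356 127114213/15239356]

step 0: x̄ = F·x = [-12, 2]
step 0: P̄ = F·P·Fᵀ + Q = [57 -18; -18 17]
step 0: y = z − H·x̄ = [-41]
step 0: S = H·P̄·Hᵀ + R = [640]
step 0: K = P̄·Hᵀ·S⁻¹ = [-189/640; 71/640]
step 0: x' = x̄ + K·y = [69/640, -1631/640]
step 0: P' = (I − K·H)·P̄ = [759/640 1899/640; 1899/640 5839/640]
step 1: x̄ = F·x = [-255/32, 69/320]
step 1: P̄ = F·P·Fᵀ + Q = [339/8 171/16; 171/16 1559/160]
step 1: y = z − H·x̄ = [-8359/320]
step 1: S = H·P̄·Hᵀ + R = [52639/160]
step 1: K = P̄·Hᵀ·S⁻¹ = [-18630/52639; -3571/52639]
step 1: x' = x̄ + K·y = [134367/105278, 209263/105278]
step 1: P' = (I − K·H)·P̄ = [61347/52639 146781/52639; 146781/52639 433201/52639]
step 2: x̄ = F·x = [112344/52639, 134367/52639]
step 2: P̄ = F·P·Fᵀ + Q = [1966791/52639 512604/52639; 512604/52639 508583/52639]
step 2: y = z − H·x̄ = [44748/52639]
step 2: S = H·P̄·Hᵀ + R = [15239356/52639]
step 2: K = P̄·Hᵀ·S⁻¹ = [-5387769/15239356; -1029229/15239356]
step 2: x' = x̄ + K·y = [635097/346349, 864210/346349]
step 2: P' = (I − K·H)·P̄ = [17944365/15239356 43057557/15239356; 43057557/15239356 127114213/15239356]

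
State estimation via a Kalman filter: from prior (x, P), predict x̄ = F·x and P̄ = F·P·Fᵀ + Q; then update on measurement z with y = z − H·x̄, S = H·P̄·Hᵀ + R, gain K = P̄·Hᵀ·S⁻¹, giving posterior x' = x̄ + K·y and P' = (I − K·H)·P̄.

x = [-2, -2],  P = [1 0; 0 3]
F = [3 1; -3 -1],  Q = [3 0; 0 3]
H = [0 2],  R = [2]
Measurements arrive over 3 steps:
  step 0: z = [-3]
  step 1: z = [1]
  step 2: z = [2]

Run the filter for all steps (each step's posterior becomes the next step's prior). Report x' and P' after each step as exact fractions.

step 0: x̄ = F·x = [-8, 8]
step 0: P̄ = F·P·Fᵀ + Q = [15 -12; -12 15]
step 0: y = z − H·x̄ = [-19]
step 0: S = H·P̄·Hᵀ + R = [62]
step 0: K = P̄·Hᵀ·S⁻¹ = [-12/31; 15/31]
step 0: x' = x̄ + K·y = [-20/31, -37/31]
step 0: P' = (I − K·H)·P̄ = [177/31 -12/31; -12/31 15/31]
step 1: x̄ = F·x = [-97/31, 97/31]
step 1: P̄ = F·P·Fᵀ + Q = [1629/31 -1536/31; -1536/31 1629/31]
step 1: y = z − H·x̄ = [-163/31]
step 1: S = H·P̄·Hᵀ + R = [6578/31]
step 1: K = P̄·Hᵀ·S⁻¹ = [-1536/3289; 1629/3289]
step 1: x' = x̄ + K·y = [-2215/3289, 1726/3289]
step 1: P' = (I − K·H)·P̄ = [20619/3289 -1536/3289; -1536/3289 1629/3289]
step 2: x̄ = F·x = [-4919/3289, 4919/3289]
step 2: P̄ = F·P·Fᵀ + Q = [187851/3289 -177984/3289; -177984/3289 187851/3289]
step 2: y = z − H·x̄ = [-3260/3289]
step 2: S = H·P̄·Hᵀ + R = [757982/3289]
step 2: K = P̄·Hᵀ·S⁻¹ = [-177984/378991; 187851/378991]
step 2: x' = x̄ + K·y = [-390401/378991, 380621/378991]
step 2: P' = (I − K·H)·P̄ = [2382861/378991 -177984/378991; -177984/378991 187851/378991]

step 0: x' = [-20/31, -37/31], P' = [177/31 -12/31; -12/31 15/31]
step 1: x' = [-2215/3289, 1726/3289], P' = [20619/3289 -1536/3289; -1536/3289 1629/3289]
step 2: x' = [-390401/378991, 380621/378991], P' = [2382861/378991 -177984/378991; -177984/378991 187851/378991]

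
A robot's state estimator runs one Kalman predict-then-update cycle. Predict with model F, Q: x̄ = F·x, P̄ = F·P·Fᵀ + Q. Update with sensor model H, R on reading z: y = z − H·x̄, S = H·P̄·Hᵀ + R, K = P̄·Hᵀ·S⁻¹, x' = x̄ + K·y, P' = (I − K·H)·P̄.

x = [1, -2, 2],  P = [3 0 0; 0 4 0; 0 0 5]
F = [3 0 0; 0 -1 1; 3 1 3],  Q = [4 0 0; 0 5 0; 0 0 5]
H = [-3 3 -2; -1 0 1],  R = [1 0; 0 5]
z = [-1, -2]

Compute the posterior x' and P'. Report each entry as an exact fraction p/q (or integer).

x' = [48305/18039, 55862/18039, 6799/6013]
P' = [227420/54117 332699/54117 18075/6013; 332699/54117 593156/54117 43301/6013; 18075/6013 43301/6013 38385/6013]

x̄ = F·x = [3, 4, 7]
P̄ = F·P·Fᵀ + Q = [31 0 27; 0 14 11; 27 11 81]
y = z − H·x̄ = [10, -6]
S = H·P̄·Hᵀ + R = [922 -63; -63 63]
K = P̄·Hᵀ·S⁻¹ = [-151/859 -12949/54117; 31/859 11402/54117; -156/859 4062/6013]
x' = x̄ + K·y = [48305/18039, 55862/18039, 6799/6013]
P' = (I − K·H)·P̄ = [227420/54117 332699/54117 18075/6013; 332699/54117 593156/54117 43301/6013; 18075/6013 43301/6013 38385/6013]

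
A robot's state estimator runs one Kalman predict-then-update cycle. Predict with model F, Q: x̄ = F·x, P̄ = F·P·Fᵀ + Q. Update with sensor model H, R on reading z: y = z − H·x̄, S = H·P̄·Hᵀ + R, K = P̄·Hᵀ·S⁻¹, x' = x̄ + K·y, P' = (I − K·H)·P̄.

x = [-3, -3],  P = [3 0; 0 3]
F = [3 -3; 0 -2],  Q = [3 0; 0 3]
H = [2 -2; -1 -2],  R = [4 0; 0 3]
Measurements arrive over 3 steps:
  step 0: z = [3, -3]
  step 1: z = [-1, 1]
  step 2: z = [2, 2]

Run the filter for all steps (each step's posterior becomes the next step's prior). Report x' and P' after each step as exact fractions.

step 0: x̄ = F·x = [0, 6]
step 0: P̄ = F·P·Fᵀ + Q = [57 18; 18 15]
step 0: y = z − H·x̄ = [15, 9]
step 0: S = H·P̄·Hᵀ + R = [148 -90; -90 192]
step 0: K = P̄·Hᵀ·S⁻¹ = [1101/3386 -562/1693; -264/1693 -547/1693]
step 0: x' = x̄ + K·y = [6399/3386, 1275/1693]
step 0: P' = (I − K·H)·P̄ = [1296/1693 195/1693; 195/1693 723/1693]
step 1: x̄ = F·x = [11547/3386, -2550/1693]
step 1: P̄ = F·P·Fᵀ + Q = [19740/1693 3168/1693; 3168/1693 7971/1693]
step 1: y = z − H·x̄ = [-18340/1693, 4733/3386]
step 1: S = H·P̄·Hᵀ + R = [92272/1693 -13932/1693; -13932/1693 69375/1693]
step 1: K = P̄·Hᵀ·S⁻¹ = [6807/21824 -1709/5456; -91815/611072 -46691/152768]
step 1: x' = x̄ + K·y = [-4435/10912, -93421/305536]
step 1: P' = (I − K·H)·P̄ = [1989/2728 1149/10912; 1149/10912 123987/305536]
step 2: x̄ = F·x = [-92277/305536, 93421/152768]
step 2: P̄ = F·P·Fᵀ + Q = [3458307/305536 275445/152768; 275445/152768 353139/76384]
step 2: y = z − H·x̄ = [584655/152768, 127497/43648]
step 2: S = H·P̄·Hᵀ + R = [4074619/76384 -169155/21824; -169155/21824 1746957/43648]
step 2: K = P̄·Hᵀ·S⁻¹ = [32897811/105661814 -16515226/52830907; -15856863/105661814 -16120531/52830907]
step 2: x' = x̄ + K·y = [-1246008/52830907, -45123970/52830907]
step 2: P' = (I − K·H)·P̄ = [38447100/52830907 5549289/52830907; 5549289/52830907 21406152/52830907]

step 0: x' = [6399/3386, 1275/1693], P' = [1296/1693 195/1693; 195/1693 723/1693]
step 1: x' = [-4435/10912, -93421/305536], P' = [1989/2728 1149/10912; 1149/10912 123987/305536]
step 2: x' = [-1246008/52830907, -45123970/52830907], P' = [38447100/52830907 5549289/52830907; 5549289/52830907 21406152/52830907]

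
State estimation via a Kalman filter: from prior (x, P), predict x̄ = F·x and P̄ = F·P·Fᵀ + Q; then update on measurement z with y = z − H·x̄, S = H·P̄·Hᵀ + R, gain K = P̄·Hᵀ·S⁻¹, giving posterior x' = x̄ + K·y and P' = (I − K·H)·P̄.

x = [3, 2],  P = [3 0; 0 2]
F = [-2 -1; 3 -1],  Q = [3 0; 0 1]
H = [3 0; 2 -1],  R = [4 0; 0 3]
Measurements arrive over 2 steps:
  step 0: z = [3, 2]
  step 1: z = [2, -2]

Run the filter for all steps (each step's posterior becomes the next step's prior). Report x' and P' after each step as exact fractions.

step 0: x' = [493/681, -451/681], P' = [244/681 368/681; 368/681 11282/3405]
step 1: x' = [811094/1404267, 4294075/1404267], P' = [489628/1404267 587144/1404267; 587144/1404267 6350453/2808534]

step 0: x̄ = F·x = [-8, 7]
step 0: P̄ = F·P·Fᵀ + Q = [17 -16; -16 30]
step 0: y = z − H·x̄ = [27, 25]
step 0: S = H·P̄·Hᵀ + R = [157 150; 150 165]
step 0: K = P̄·Hᵀ·S⁻¹ = [61/227 40/681; 92/227 -2534/3405]
step 0: x' = x̄ + K·y = [493/681, -451/681]
step 0: P' = (I − K·H)·P̄ = [244/681 368/681; 368/681 11282/3405]
step 1: x̄ = F·x = [-535/681, 1930/681]
step 1: P̄ = F·P·Fᵀ + Q = [33737/3405 2122/3405; 2122/3405 14627/3405]
step 1: y = z − H·x̄ = [989/227, 546/227]
step 1: S = H·P̄·Hᵀ + R = [105751/1135 65352/1135; 65352/1135 50434/1135]
step 1: K = P̄·Hᵀ·S⁻¹ = [122407/468089 43568/468089; 146786/468089 -444653/936178]
step 1: x' = x̄ + K·y = [811094/1404267, 4294075/1404267]
step 1: P' = (I − K·H)·P̄ = [489628/1404267 587144/1404267; 587144/1404267 6350453/2808534]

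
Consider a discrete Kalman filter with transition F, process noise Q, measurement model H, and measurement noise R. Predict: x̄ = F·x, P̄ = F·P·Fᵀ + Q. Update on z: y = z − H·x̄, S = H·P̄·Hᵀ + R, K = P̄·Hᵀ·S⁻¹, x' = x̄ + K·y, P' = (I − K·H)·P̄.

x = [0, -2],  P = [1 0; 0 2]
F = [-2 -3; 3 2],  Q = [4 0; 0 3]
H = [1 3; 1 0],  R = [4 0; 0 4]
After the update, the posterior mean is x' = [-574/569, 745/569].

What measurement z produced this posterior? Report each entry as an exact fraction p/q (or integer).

x̄ = F·x = [6, -4]
P̄ = F·P·Fᵀ + Q = [26 -18; -18 20]
S = H·P̄·Hᵀ + R = [102 -28; -28 30]
K = P̄·Hᵀ·S⁻¹ = [-28/569 467/569; 189/569 -165/569]
x' − x̄ = [-3988/569, 3021/569] = K·y
y = (KᵀK)⁻¹·Kᵀ·(x' − x̄) = [9, -8]
z = y + H·x̄ = [9, -8] + [-6, 6] = [3, -2]

z = [3, -2]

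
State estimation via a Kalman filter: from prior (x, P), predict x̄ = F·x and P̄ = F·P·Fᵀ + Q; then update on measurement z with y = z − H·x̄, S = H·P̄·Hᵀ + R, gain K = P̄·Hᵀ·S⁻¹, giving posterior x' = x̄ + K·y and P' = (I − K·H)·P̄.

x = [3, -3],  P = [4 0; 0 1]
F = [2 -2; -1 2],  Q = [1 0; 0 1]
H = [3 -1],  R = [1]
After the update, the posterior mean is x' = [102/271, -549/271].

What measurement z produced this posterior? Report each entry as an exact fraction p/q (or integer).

x̄ = F·x = [12, -9]
P̄ = F·P·Fᵀ + Q = [21 -12; -12 9]
S = H·P̄·Hᵀ + R = [271]
K = P̄·Hᵀ·S⁻¹ = [75/271; -45/271]
x' − x̄ = [-3150/271, 1890/271] = K·y
y = (KᵀK)⁻¹·Kᵀ·(x' − x̄) = [-42]
z = y + H·x̄ = [-42] + [45] = [3]

z = [3]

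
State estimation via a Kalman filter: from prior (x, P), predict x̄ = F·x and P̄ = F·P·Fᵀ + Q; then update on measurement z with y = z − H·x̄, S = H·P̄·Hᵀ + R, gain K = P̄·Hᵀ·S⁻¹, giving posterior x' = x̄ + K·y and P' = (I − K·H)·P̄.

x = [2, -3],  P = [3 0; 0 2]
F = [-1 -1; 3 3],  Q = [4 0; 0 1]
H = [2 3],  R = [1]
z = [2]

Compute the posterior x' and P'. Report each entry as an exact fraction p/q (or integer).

x̄ = F·x = [1, -3]
P̄ = F·P·Fᵀ + Q = [9 -15; -15 46]
y = z − H·x̄ = [9]
S = H·P̄·Hᵀ + R = [271]
K = P̄·Hᵀ·S⁻¹ = [-27/271; 108/271]
x' = x̄ + K·y = [28/271, 159/271]
P' = (I − K·H)·P̄ = [1710/271 -1149/271; -1149/271 802/271]

x' = [28/271, 159/271]
P' = [1710/271 -1149/271; -1149/271 802/271]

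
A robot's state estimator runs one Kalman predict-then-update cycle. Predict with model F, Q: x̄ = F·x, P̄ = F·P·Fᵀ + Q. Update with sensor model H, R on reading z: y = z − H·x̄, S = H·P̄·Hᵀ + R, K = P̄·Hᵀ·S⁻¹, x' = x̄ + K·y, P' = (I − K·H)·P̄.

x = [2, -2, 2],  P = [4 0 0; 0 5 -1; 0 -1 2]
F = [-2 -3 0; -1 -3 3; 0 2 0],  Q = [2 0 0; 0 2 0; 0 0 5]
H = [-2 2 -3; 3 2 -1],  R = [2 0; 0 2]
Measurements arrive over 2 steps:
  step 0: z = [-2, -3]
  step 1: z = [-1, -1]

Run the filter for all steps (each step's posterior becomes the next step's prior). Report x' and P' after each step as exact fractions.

step 0: x' = [-337277/365141, 259304/365141, 87946/52163], P' = [291352/365141 -655968/365141 -85278/52163; -655968/365141 1858491/365141 234382/52163; -85278/52163 234382/52163 217882/52163]
step 1: x' = [-15538855576/10958747099, 36989389707/10958747099, 38242048593/10958747099], P' = [7147464040/10958747099 -14607281216/10958747099 -13644365390/10958747099; -14607281216/10958747099 39833623762/10958747099 35673348142/10958747099; -13644365390/10958747099 35673348142/10958747099 34253320686/10958747099]

step 0: x̄ = F·x = [2, 10, -4]
step 0: P̄ = F·P·Fᵀ + Q = [63 62 -30; 62 87 -36; -30 -36 25]
step 0: y = z − H·x̄ = [-30, -33]
step 0: S = H·P̄·Hᵀ + R = [403 667; 667 2010]
step 0: K = P̄·Hᵀ·S⁻¹ = [-51901/365141 79533/365141; 53448/365141 54202/365141; -7163/52163 -2476/52163]
step 0: x' = x̄ + K·y = [-337277/365141, 259304/365141, 87946/52163]
step 0: P' = (I − K·H)·P̄ = [291352/365141 -655968/365141 -85278/52163; -655968/365141 1858491/365141 234382/52163; -85278/52163 234382/52163 217882/52163]
step 1: x̄ = F·x = [-103358/365141, 1406231/365141, 518608/365141]
step 1: P̄ = F·P·Fᵀ + Q = [10750493/365141 221021/365141 -8527074/365141; 221021/365141 1588355/365141 5034/365141; -8527074/365141 5034/365141 9259669/365141]
step 1: y = z − H·x̄ = [-1828495/365141, -2348921/365141]
step 1: S = H·P̄·Hᵀ + R = [29269231/365141 29720757/365141; 29720757/365141 166892368/365141]
step 1: K = P̄·Hᵀ·S⁻¹ = [-1288197171/10958747099 2936097539/10958747099; 930882765/10958747099 86027867/10958747099; -2062267497/10958747099 -1919860286/10958747099]
step 1: x' = x̄ + K·y = [-15538855576/10958747099, 36989389707/10958747099, 38242048593/10958747099]
step 1: P' = (I − K·H)·P̄ = [7147464040/10958747099 -14607281216/10958747099 -13644365390/10958747099; -14607281216/10958747099 39833623762/10958747099 35673348142/10958747099; -13644365390/10958747099 35673348142/10958747099 34253320686/10958747099]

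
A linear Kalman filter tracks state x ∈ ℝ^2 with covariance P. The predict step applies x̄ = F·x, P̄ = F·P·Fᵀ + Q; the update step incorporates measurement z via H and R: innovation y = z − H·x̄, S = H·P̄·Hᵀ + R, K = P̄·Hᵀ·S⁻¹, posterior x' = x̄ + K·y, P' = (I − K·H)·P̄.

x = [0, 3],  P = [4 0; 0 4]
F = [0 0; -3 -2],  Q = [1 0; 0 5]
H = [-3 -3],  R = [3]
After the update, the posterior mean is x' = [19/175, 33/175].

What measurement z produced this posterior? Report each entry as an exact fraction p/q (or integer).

x̄ = F·x = [0, -6]
P̄ = F·P·Fᵀ + Q = [1 0; 0 57]
S = H·P̄·Hᵀ + R = [525]
K = P̄·Hᵀ·S⁻¹ = [-1/175; -57/175]
x' − x̄ = [19/175, 1083/175] = K·y
y = (KᵀK)⁻¹·Kᵀ·(x' − x̄) = [-19]
z = y + H·x̄ = [-19] + [18] = [-1]

z = [-1]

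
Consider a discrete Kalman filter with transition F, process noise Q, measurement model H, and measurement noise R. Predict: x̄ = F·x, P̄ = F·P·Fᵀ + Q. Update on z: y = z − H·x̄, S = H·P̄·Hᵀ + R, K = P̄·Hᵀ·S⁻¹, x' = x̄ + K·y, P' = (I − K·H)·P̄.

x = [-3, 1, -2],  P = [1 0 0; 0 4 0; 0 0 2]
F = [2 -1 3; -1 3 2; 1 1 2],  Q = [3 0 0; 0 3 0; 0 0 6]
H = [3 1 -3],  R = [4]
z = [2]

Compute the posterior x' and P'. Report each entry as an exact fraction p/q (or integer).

x̄ = F·x = [-13, 2, -6]
P̄ = F·P·Fᵀ + Q = [29 -2 10; -2 48 19; 10 19 19]
y = z − H·x̄ = [21]
S = H·P̄·Hᵀ + R = [178]
K = P̄·Hᵀ·S⁻¹ = [55/178; -15/178; -4/89]
x' = x̄ + K·y = [-1159/178, 41/178, -618/89]
P' = (I − K·H)·P̄ = [2137/178 469/178 1110/89; 469/178 8319/178 1631/89; 1110/89 1631/89 1659/89]

x' = [-1159/178, 41/178, -618/89]
P' = [2137/178 469/178 1110/89; 469/178 8319/178 1631/89; 1110/89 1631/89 1659/89]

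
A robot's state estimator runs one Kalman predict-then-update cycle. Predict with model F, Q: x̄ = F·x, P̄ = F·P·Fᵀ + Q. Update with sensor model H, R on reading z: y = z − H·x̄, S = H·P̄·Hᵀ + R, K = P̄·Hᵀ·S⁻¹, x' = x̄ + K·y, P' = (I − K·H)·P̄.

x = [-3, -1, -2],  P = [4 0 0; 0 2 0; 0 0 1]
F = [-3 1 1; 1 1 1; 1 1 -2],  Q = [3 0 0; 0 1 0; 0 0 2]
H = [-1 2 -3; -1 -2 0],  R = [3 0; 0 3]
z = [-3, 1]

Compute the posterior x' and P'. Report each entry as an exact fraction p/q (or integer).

x' = [7234/1379, -4544/1379, -3860/1379]
P' = [29886/1379 -13707/1379 -18756/1379; -13707/1379 7194/1379 9192/1379; -18756/1379 9192/1379 12596/1379]

x̄ = F·x = [6, -6, 0]
P̄ = F·P·Fᵀ + Q = [42 -9 -12; -9 8 4; -12 4 12]
y = z − H·x̄ = [15, -5]
S = H·P̄·Hᵀ + R = [101 -2; -2 41]
K = P̄·Hᵀ·S⁻¹ = [-344/1379 -824/1379; 173/1379 -227/1379; -216/1379 124/1379]
x' = x̄ + K·y = [7234/1379, -4544/1379, -3860/1379]
P' = (I − K·H)·P̄ = [29886/1379 -13707/1379 -18756/1379; -13707/1379 7194/1379 9192/1379; -18756/1379 9192/1379 12596/1379]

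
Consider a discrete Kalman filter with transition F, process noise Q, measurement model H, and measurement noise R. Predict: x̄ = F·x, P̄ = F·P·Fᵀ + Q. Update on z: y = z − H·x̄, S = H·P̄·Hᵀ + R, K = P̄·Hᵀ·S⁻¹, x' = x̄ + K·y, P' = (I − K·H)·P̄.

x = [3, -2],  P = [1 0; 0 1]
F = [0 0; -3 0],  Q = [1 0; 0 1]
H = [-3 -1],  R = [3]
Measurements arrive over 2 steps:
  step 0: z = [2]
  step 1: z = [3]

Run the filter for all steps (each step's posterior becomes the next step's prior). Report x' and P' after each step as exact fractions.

step 0: x' = [21/22, -64/11], P' = [13/22 -15/11; -15/11 60/11]
step 1: x' = [-9/403, -1173/403], P' = [205/403 -417/403; -417/403 1668/403]

step 0: x̄ = F·x = [0, -9]
step 0: P̄ = F·P·Fᵀ + Q = [1 0; 0 10]
step 0: y = z − H·x̄ = [-7]
step 0: S = H·P̄·Hᵀ + R = [22]
step 0: K = P̄·Hᵀ·S⁻¹ = [-3/22; -5/11]
step 0: x' = x̄ + K·y = [21/22, -64/11]
step 0: P' = (I − K·H)·P̄ = [13/22 -15/11; -15/11 60/11]
step 1: x̄ = F·x = [0, -63/22]
step 1: P̄ = F·P·Fᵀ + Q = [1 0; 0 139/22]
step 1: y = z − H·x̄ = [3/22]
step 1: S = H·P̄·Hᵀ + R = [403/22]
step 1: K = P̄·Hᵀ·S⁻¹ = [-66/403; -139/403]
step 1: x' = x̄ + K·y = [-9/403, -1173/403]
step 1: P' = (I − K·H)·P̄ = [205/403 -417/403; -417/403 1668/403]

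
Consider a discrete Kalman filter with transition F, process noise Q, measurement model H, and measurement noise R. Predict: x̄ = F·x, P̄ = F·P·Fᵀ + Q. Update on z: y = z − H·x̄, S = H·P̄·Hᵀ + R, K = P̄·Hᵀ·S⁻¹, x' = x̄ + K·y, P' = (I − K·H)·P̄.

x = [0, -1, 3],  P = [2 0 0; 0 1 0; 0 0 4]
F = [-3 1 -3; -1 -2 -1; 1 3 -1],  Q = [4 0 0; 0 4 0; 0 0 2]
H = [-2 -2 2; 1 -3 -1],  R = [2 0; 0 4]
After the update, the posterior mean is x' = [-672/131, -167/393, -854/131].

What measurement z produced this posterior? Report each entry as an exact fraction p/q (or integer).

x̄ = F·x = [-10, -1, -6]
P̄ = F·P·Fᵀ + Q = [59 16 9; 16 14 -4; 9 -4 17]
S = H·P̄·Hᵀ + R = [450 48; 48 68]
K = P̄·Hᵀ·S⁻¹ = [-42/131 67/262; -446/3537 -553/2358; 20/393 3/131]
x' − x̄ = [638/131, 226/393, -68/131] = K·y
y = (KᵀK)⁻¹·Kᵀ·(x' − x̄) = [-12, 4]
z = y + H·x̄ = [-12, 4] + [10, -1] = [-2, 3]

z = [-2, 3]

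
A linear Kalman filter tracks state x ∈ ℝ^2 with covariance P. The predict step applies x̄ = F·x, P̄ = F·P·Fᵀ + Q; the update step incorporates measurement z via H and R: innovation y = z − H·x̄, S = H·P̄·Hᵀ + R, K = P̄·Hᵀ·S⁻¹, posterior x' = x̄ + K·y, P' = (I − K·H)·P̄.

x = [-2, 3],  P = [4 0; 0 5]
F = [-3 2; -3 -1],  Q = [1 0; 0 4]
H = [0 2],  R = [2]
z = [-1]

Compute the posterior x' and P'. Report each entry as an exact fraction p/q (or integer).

x̄ = F·x = [12, 3]
P̄ = F·P·Fᵀ + Q = [57 26; 26 45]
y = z − H·x̄ = [-7]
S = H·P̄·Hᵀ + R = [182]
K = P̄·Hᵀ·S⁻¹ = [2/7; 45/91]
x' = x̄ + K·y = [10, -6/13]
P' = (I − K·H)·P̄ = [295/7 2/7; 2/7 45/91]

x' = [10, -6/13]
P' = [295/7 2/7; 2/7 45/91]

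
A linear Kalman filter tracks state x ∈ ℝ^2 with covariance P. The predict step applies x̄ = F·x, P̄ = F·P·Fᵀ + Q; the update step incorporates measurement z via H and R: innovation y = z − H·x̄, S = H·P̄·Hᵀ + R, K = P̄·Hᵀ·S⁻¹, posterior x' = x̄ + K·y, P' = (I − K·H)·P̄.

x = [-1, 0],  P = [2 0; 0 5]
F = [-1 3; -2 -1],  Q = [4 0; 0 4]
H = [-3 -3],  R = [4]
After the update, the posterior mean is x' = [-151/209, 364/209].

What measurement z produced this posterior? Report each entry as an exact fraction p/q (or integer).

x̄ = F·x = [1, 2]
P̄ = F·P·Fᵀ + Q = [51 -11; -11 17]
S = H·P̄·Hᵀ + R = [418]
K = P̄·Hᵀ·S⁻¹ = [-60/209; -9/209]
x' − x̄ = [-360/209, -54/209] = K·y
y = (KᵀK)⁻¹·Kᵀ·(x' − x̄) = [6]
z = y + H·x̄ = [6] + [-9] = [-3]

z = [-3]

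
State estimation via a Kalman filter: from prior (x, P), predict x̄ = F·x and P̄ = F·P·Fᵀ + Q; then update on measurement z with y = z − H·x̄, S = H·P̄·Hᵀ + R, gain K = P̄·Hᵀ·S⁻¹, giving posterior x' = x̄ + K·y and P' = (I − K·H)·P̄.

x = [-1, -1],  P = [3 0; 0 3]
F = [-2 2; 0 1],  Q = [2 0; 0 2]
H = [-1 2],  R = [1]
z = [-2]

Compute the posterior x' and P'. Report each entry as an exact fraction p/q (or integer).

x' = [0, -1]
P' = [402/23 194/23; 194/23 99/23]

x̄ = F·x = [0, -1]
P̄ = F·P·Fᵀ + Q = [26 6; 6 5]
y = z − H·x̄ = [0]
S = H·P̄·Hᵀ + R = [23]
K = P̄·Hᵀ·S⁻¹ = [-14/23; 4/23]
x' = x̄ + K·y = [0, -1]
P' = (I − K·H)·P̄ = [402/23 194/23; 194/23 99/23]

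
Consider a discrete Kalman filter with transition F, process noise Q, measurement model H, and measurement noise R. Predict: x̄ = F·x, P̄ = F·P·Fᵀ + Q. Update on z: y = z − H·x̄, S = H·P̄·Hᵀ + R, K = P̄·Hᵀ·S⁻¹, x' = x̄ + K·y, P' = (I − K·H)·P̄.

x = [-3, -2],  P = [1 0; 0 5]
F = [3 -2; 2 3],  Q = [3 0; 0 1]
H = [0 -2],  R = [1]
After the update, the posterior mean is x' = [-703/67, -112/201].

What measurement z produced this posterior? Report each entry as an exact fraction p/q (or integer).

x̄ = F·x = [-5, -12]
P̄ = F·P·Fᵀ + Q = [32 -24; -24 50]
S = H·P̄·Hᵀ + R = [201]
K = P̄·Hᵀ·S⁻¹ = [16/67; -100/201]
x' − x̄ = [-368/67, 2300/201] = K·y
y = (KᵀK)⁻¹·Kᵀ·(x' − x̄) = [-23]
z = y + H·x̄ = [-23] + [24] = [1]

z = [1]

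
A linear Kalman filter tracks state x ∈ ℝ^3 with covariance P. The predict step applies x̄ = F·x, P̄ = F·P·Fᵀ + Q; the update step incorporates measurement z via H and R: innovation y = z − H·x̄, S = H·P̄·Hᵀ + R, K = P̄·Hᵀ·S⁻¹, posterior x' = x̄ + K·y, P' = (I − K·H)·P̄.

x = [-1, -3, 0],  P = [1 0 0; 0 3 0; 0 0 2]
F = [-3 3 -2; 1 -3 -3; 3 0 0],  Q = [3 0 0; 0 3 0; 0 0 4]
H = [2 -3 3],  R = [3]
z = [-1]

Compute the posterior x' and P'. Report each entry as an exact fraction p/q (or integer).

x̄ = F·x = [-6, 8, -3]
P̄ = F·P·Fᵀ + Q = [47 -18 -9; -18 49 3; -9 3 13]
y = z − H·x̄ = [44]
S = H·P̄·Hᵀ + R = [803]
K = P̄·Hᵀ·S⁻¹ = [11/73; -174/803; 12/803]
x' = x̄ + K·y = [46/73, -112/73, -171/73]
P' = (I − K·H)·P̄ = [2100/73 600/73 -789/73; 600/73 9071/803 4497/803; -789/73 4497/803 10295/803]

x' = [46/73, -112/73, -171/73]
P' = [2100/73 600/73 -789/73; 600/73 9071/803 4497/803; -789/73 4497/803 10295/803]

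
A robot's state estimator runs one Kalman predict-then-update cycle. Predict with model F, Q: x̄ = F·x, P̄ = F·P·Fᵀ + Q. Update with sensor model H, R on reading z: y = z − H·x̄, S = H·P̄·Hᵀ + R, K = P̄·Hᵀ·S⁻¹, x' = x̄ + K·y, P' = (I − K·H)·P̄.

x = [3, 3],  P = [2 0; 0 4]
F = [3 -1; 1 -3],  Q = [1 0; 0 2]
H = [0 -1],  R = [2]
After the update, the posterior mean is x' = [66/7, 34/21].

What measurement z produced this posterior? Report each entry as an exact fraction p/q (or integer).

z = [-2]

x̄ = F·x = [6, -6]
P̄ = F·P·Fᵀ + Q = [23 18; 18 40]
S = H·P̄·Hᵀ + R = [42]
K = P̄·Hᵀ·S⁻¹ = [-3/7; -20/21]
x' − x̄ = [24/7, 160/21] = K·y
y = (KᵀK)⁻¹·Kᵀ·(x' − x̄) = [-8]
z = y + H·x̄ = [-8] + [6] = [-2]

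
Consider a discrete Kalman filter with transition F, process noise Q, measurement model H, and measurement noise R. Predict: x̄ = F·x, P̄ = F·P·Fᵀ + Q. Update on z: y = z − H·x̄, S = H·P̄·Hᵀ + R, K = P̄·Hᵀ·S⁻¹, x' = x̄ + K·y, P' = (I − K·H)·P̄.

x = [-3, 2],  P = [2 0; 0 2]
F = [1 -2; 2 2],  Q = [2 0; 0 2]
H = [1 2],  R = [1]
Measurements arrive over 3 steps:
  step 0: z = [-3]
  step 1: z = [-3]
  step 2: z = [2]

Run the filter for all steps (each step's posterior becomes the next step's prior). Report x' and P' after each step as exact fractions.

step 0: x̄ = F·x = [-7, -2]
step 0: P̄ = F·P·Fᵀ + Q = [12 -4; -4 18]
step 0: y = z − H·x̄ = [8]
step 0: S = H·P̄·Hᵀ + R = [69]
step 0: K = P̄·Hᵀ·S⁻¹ = [4/69; 32/69]
step 0: x' = x̄ + K·y = [-451/69, 118/69]
step 0: P' = (I − K·H)·P̄ = [812/69 -404/69; -404/69 218/69]
step 1: x̄ = F·x = [-229/23, -222/23]
step 1: P̄ = F·P·Fᵀ + Q = [1146/23 520/23; 520/23 342/23]
step 1: y = z − H·x̄ = [604/23]
step 1: S = H·P̄·Hᵀ + R = [4617/23]
step 1: K = P̄·Hᵀ·S⁻¹ = [2186/4617; 1204/4617]
step 1: x' = x̄ + K·y = [11437/4617, -12946/4617]
step 1: P' = (I − K·H)·P̄ = [22282/4617 -10048/4617; -10048/4617 5626/4617]
step 2: x̄ = F·x = [12443/1539, -1006/1539]
step 2: P̄ = F·P·Fᵀ + Q = [10468/513 4684/513; 4684/513 4498/513]
step 2: y = z − H·x̄ = [-43/9]
step 2: S = H·P̄·Hᵀ + R = [93]
step 2: K = P̄·Hᵀ·S⁻¹ = [116/279; 80/279]
step 2: x' = x̄ + K·y = [32329/5301, -32182/15903]
step 2: P' = (I − K·H)·P̄ = [22948/5301 -10372/5301; -10372/5301 1982/1767]

step 0: x' = [-451/69, 118/69], P' = [812/69 -404/69; -404/69 218/69]
step 1: x' = [11437/4617, -12946/4617], P' = [22282/4617 -10048/4617; -10048/4617 5626/4617]
step 2: x' = [32329/5301, -32182/15903], P' = [22948/5301 -10372/5301; -10372/5301 1982/1767]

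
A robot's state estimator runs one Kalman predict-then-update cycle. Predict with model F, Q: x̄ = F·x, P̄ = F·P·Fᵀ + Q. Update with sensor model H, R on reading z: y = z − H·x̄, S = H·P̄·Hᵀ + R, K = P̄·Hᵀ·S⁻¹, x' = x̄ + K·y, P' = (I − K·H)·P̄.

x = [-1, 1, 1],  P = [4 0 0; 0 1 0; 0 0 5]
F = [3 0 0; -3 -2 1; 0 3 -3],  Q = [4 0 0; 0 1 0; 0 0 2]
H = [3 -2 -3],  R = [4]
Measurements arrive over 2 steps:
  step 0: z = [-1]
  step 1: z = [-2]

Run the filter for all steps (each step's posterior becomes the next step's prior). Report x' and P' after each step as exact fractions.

step 0: x' = [-87/77, 205/308, -27/22], P' = [776/77 -1128/77 216/11; -1128/77 37903/1232 -3081/88; 216/11 -3081/88 1897/44]
step 1: x' = [-7354133/5742381, 44806451/17227143, -13468157/5742381], P' = [16353620/1914127 -93009232/5742381 36822004/1914127; -93009232/5742381 751775251/17227143 -260574742/5742381; 36822004/1914127 -260574742/5742381 95489724/1914127]

step 0: x̄ = F·x = [-3, 2, 0]
step 0: P̄ = F·P·Fᵀ + Q = [40 -36 0; -36 46 -21; 0 -21 56]
step 0: y = z − H·x̄ = [12]
step 0: S = H·P̄·Hᵀ + R = [1232]
step 0: K = P̄·Hᵀ·S⁻¹ = [12/77; -137/1232; -9/88]
step 0: x' = x̄ + K·y = [-87/77, 205/308, -27/22]
step 0: P' = (I − K·H)·P̄ = [776/77 -1128/77 216/11; -1128/77 37903/1232 -3081/88; 216/11 -3081/88 1897/44]
step 1: x̄ = F·x = [-261/77, 64/77, 159/28]
step 1: P̄ = F·P·Fᵀ + Q = [7292/77 4320/77 -2160/7; 4320/77 8032/77 -8973/28; -2160/7 -8973/28 145277/112]
step 1: y = z − H·x̄ = [8275/308]
step 1: S = H·P̄·Hᵀ + R = [17227143/1232]
step 1: K = P̄·Hᵀ·S⁻¹ = [450752/5742381; 1134772/17227143; -1714999/5742381]
step 1: x' = x̄ + K·y = [-7354133/5742381, 44806451/17227143, -13468157/5742381]
step 1: P' = (I − K·H)·P̄ = [16353620/1914127 -93009232/5742381 36822004/1914127; -93009232/5742381 751775251/17227143 -260574742/5742381; 36822004/1914127 -260574742/5742381 95489724/1914127]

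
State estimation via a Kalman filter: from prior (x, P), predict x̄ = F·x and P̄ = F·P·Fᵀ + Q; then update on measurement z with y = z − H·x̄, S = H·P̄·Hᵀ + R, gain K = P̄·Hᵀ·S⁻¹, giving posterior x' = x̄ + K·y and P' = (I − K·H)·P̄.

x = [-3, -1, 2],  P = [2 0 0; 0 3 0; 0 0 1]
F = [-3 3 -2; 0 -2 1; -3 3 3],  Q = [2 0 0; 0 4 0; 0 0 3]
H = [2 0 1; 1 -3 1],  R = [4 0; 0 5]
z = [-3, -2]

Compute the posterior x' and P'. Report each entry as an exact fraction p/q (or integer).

x̄ = F·x = [2, 4, 12]
P̄ = F·P·Fᵀ + Q = [51 -20 39; -20 17 -15; 39 -15 57]
y = z − H·x̄ = [-19, -4]
S = H·P̄·Hᵀ + R = [421 441; 441 554]
K = P̄·Hᵀ·S⁻¹ = [11964/38753 969/38753; 7456/38753 -11951/38753; 12609/38753 -174/38753]
x' = x̄ + K·y = [-11822/2981, 4704/2981, 17397/2981]
P' = (I − K·H)·P̄ = [144129/38753 -33706/38753 -240402/38753; -33706/38753 41095/38753 97236/38753; -240402/38753 97236/38753 531240/38753]

x' = [-11822/2981, 4704/2981, 17397/2981]
P' = [144129/38753 -33706/38753 -240402/38753; -33706/38753 41095/38753 97236/38753; -240402/38753 97236/38753 531240/38753]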